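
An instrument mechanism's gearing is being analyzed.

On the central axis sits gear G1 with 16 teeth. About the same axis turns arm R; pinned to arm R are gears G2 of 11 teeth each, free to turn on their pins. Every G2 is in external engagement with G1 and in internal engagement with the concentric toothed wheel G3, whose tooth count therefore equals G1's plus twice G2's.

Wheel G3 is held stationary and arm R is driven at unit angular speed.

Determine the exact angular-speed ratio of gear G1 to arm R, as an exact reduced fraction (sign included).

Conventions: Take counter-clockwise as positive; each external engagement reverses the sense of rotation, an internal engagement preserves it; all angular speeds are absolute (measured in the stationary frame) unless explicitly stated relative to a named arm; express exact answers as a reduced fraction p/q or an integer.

recognized (axles ride arm R): planetary set, 16/11/38 teeth
ring teeth: 16 + 2·11 = 38
16(ω_sun−ω_arm) = −38(ω_ring−ω_arm),  ω_ring = 0, ω_arm = 1
ω_sun = 1 − (38/16)(0−1) = 27/8
ω_out/ω_in = 27/8

27/8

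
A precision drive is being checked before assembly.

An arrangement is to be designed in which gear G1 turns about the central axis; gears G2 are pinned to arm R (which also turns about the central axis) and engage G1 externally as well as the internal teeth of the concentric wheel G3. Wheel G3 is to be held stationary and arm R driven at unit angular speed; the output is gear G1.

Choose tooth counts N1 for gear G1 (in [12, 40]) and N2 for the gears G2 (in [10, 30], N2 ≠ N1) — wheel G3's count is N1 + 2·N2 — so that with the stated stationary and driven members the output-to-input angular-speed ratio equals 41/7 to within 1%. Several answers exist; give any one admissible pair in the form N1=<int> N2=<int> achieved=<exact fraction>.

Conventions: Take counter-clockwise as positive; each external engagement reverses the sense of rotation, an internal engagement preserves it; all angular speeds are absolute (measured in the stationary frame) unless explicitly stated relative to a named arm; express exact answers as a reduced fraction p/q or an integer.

N1=14 N2=27 achieved=41/7

planetary set to be sized for 41/7 (Willis relation)
Willis with ω_ring = 0: ω_sun/ω_arm = (N1+N3)/N1; set equal to 41/7  ⇒  N3/N1 = 41/7 − 1 = 34/7
N3 = N1 + 2·N2  ⇒  N2/N1 = (N3/N1 − 1)/2 = (34/7 − 1)/2 = 27/14
smallest multiple with N1 ≥ 12 and N2 ≥ 10: k = 1  ⇒  N1 = 1·14 = 14, N2 = 1·27 = 27 (N1 ≤ 40, N2 ≤ 30, N2 ≠ N1 ✓), N3 = 14 + 2·27 = 68
check: (N1+N3)/N1 with N1 = 14, N3 = 68 gives 41/7; |achieved − target| = 0 ≤ 41/700 ✓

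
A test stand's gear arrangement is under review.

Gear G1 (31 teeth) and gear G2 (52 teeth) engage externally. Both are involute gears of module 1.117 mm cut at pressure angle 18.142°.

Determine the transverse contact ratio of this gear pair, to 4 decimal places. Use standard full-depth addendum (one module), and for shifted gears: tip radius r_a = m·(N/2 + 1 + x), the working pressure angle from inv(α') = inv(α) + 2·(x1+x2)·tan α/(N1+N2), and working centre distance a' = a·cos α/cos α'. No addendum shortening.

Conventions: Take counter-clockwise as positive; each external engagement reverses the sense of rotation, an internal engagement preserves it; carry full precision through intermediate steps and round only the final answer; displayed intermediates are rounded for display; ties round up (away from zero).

1.8093

class = single-mesh tooth geometry [involute pair 31T × 52T, m = 1.117]
base radii: r_b1 = 16.452807, r_b2 = 27.598257
tip radii: r_a1 = 18.430500, r_a2 = 30.159000
no profile shift: α' = α, a' = a
action lengths: √(r_a1²−r_b1²) = 8.305930, √(r_a2²−r_b2²) = 12.161477
base pitch p_b = π·m·cos α = 3.334711
CR = (8.305930 + 12.161477 − 46.355500·sin 18.14200°)/3.334711 = 1.809318
contact ratio ≈ 1.8093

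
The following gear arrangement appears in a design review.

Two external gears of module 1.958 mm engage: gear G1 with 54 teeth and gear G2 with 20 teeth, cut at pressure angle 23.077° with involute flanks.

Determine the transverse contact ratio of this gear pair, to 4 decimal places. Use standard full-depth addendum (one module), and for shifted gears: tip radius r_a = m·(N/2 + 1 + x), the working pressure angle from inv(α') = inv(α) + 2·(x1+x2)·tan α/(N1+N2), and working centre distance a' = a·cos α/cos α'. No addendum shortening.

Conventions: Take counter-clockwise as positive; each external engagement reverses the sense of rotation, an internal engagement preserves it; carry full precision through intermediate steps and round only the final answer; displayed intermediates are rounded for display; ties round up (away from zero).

class = single-mesh tooth geometry [involute pair 54T × 20T, m = 1.958]
base radii: r_b1 = 48.635605, r_b2 = 18.013187
tip radii: r_a1 = 54.824000, r_a2 = 21.538000
no profile shift: α' = α, a' = a
action lengths: √(r_a1²−r_b1²) = 25.303139, √(r_a2²−r_b2²) = 11.807224
base pitch p_b = π·m·cos α = 5.659010
CR = (25.303139 + 11.807224 − 72.446000·sin 23.07700°)/5.659010 = 1.539821
contact ratio ≈ 1.5398

1.5398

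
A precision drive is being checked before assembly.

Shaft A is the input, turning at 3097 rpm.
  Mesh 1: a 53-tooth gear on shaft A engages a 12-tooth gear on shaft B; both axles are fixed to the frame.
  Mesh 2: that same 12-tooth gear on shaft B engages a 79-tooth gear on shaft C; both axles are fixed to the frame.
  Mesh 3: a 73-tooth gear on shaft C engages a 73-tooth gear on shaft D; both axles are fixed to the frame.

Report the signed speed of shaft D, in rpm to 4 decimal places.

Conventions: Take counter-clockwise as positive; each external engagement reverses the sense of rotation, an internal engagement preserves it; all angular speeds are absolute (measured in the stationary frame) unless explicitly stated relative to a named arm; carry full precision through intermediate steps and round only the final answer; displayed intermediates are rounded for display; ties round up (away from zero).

recognized (4 fixed axles, 3 meshes): fixed-axis compound train
mesh 1 [53T→12T]: ω = 3097.0000×53/12 = 13678.4167 rpm, sense flips to −
mesh 2 [12T→79T]: ω = 13678.4167×12/79 = 2077.7342 rpm, sense flips to +
mesh 3 [73T→73T]: ω = 2077.7342×73/73 = 2077.7342 rpm, sense flips to −
signed output speed = -2077.7342 rpm

-2077.7342 rpm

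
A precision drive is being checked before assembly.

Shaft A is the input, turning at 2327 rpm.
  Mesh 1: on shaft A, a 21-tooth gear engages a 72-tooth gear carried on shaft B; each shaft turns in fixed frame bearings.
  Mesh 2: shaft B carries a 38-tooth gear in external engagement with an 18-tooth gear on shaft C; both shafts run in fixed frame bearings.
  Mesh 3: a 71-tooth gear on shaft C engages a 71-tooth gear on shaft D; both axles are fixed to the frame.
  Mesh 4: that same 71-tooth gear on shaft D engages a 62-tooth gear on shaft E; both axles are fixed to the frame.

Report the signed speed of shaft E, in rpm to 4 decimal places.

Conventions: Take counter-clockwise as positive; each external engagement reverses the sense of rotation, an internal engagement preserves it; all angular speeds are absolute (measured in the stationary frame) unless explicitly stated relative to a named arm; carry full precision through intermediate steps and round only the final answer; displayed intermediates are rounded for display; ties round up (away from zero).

recognized (5 fixed axles, 4 meshes): fixed-axis compound train
mesh 1 [21T→72T]: ω = 2327.0000×21/72 = 678.7083 rpm, sense flips to −
mesh 2 [38T→18T]: ω = 678.7083×38/18 = 1432.8287 rpm, sense flips to +
mesh 3 [71T→71T]: ω = 1432.8287×71/71 = 1432.8287 rpm, sense flips to −
mesh 4 [71T→62T]: ω = 1432.8287×71/62 = 1640.8200 rpm, sense flips to +
signed output speed = +1640.8200 rpm

+1640.8200 rpm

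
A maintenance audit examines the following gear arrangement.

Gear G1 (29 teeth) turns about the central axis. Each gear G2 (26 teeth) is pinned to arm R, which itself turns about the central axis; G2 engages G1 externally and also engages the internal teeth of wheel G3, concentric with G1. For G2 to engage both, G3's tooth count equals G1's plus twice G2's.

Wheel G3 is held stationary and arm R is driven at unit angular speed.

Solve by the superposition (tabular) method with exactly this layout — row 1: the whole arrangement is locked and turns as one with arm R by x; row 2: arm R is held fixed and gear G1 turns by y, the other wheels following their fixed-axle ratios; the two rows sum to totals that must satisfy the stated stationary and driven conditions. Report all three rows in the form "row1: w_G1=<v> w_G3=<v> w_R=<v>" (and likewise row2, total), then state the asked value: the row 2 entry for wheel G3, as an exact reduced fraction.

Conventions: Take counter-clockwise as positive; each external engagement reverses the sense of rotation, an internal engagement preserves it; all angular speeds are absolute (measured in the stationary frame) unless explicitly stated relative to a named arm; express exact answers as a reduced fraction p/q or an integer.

planetary set (29T centre, 26T on arm, 81T internal) — Willis relation
superposition row 1 [locked train]: every member turns x
row 2 (arm held, sun turns y): ω_ring = −(29/81)·y, ω_arm = 0
boundary: total ω_ring = x − (29/81)·y = 0 and total ω_arm = x = 1  ⇒  y = 81/29, x = 1
row 2 ring = −(29/81)·81/29 = -1
totals (row 1 + row 2): sun 1 + 81/29 = 110/29, ring 1 + (-1) = 0, arm 1 + 0 = 1
asked cell (row2, ring) = -1

row1: w_G1=1 w_G3=1 w_R=1
row2: w_G1=81/29 w_G3=-1 w_R=0
total: w_G1=110/29 w_G3=0 w_R=1
asked value: -1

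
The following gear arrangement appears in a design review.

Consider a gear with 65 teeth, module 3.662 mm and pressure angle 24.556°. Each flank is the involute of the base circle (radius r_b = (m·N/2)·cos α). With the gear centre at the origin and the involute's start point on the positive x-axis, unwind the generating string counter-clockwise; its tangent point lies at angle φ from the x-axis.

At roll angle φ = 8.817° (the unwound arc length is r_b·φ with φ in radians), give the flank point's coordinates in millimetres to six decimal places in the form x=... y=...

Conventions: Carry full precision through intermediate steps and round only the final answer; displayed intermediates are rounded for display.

class = single-mesh tooth geometry [base-circle involute, m = 3.662, 65T]
pitch radius r_p = m·N/2 = 3.662·65/2 = 119.015000
base radius r_b = r_p·cos α = 119.015000·cos 24.556° = 108.250750
roll angle φ = 8.817° = 0.15388568 rad
x = r_b·(cos φ + φ·sin φ) = 109.524905
y = r_b·(sin φ − φ·cos φ) = 0.131182

x=109.524905 y=0.131182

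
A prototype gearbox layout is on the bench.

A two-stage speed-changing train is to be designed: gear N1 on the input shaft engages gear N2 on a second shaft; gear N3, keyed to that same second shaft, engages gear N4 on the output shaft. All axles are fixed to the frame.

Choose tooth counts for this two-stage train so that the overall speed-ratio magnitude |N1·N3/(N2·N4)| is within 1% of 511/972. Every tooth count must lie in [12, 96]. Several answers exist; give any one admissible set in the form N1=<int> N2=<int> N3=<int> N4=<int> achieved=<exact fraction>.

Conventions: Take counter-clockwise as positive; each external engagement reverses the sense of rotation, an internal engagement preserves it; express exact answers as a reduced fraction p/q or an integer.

N1=14 N2=24 N3=73 N4=81 achieved=511/972

2-stage fixed-axis compound train for ratio 511/972
target = 511/972 in lowest terms: an exact hit needs N1·N3 = k·511 and N2·N4 = k·972 for one integer k, every count in [12, 96]; additionally prefer no 1:1 stage (N1 ≠ N2, N3 ≠ N4)
k = 1: no 1:1-free in-range split of k·511 and k·972 into factor pairs; take k = 2
k = 2: N1·N3 = 1022 = 14·73, N2·N4 = 1944 = 24·81
achieved = 14·73/(24·81) = 511/972; |achieved − target| = 0 ≤ 511/97200 ✓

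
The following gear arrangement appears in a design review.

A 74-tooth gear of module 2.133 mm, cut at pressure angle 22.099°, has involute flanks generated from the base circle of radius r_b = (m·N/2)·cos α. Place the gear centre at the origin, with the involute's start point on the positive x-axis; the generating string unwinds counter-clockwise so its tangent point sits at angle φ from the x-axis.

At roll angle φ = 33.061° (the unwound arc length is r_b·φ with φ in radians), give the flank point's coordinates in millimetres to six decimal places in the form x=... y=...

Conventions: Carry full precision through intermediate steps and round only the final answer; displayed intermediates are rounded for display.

single-mesh involute tooth geometry (74T wheel at module 2.133)
pitch radius r_p = m·N/2 = 2.133·74/2 = 78.921000
base radius r_b = r_p·cos α = 78.921000·cos 22.099° = 73.123084
roll angle φ = 33.061° = 0.57702330 rad
x = r_b·(cos φ + φ·sin φ) = 84.301754
y = r_b·(sin φ − φ·cos φ) = 4.528806

x=84.301754 y=4.528806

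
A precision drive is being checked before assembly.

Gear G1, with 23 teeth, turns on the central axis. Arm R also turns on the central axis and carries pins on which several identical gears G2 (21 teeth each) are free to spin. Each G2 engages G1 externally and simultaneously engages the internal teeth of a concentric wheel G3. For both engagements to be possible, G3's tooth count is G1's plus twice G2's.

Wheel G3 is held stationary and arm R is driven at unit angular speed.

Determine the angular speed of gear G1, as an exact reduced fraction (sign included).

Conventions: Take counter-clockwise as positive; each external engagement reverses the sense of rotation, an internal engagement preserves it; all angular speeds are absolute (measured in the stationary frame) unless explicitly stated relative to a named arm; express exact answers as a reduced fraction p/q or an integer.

88/23

topology: planetary set — G1 23T / G2 21T / G3 65T, arm = carrier (Willis)
ring teeth: 23 + 2·21 = 65
23(ω_sun−ω_arm) = −65(ω_ring−ω_arm),  ω_ring = 0, ω_arm = 1
ω_sun = 1 − (65/23)(0−1) = 88/23
exact speed ratio = 88/23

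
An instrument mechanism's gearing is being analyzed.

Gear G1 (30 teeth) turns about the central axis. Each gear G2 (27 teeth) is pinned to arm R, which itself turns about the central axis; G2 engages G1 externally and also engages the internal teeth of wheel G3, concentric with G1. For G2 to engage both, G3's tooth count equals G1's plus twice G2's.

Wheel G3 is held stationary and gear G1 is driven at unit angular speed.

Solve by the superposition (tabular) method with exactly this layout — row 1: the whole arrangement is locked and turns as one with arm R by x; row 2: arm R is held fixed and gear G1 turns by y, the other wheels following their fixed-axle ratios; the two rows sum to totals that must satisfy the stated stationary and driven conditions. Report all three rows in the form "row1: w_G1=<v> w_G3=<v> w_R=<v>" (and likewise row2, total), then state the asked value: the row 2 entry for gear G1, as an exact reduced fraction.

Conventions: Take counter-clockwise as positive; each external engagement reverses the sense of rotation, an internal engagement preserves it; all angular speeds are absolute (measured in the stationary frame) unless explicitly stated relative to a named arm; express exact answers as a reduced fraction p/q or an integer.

row1: w_G1=5/19 w_G3=5/19 w_R=5/19
row2: w_G1=14/19 w_G3=-5/19 w_R=0
total: w_G1=1 w_G3=0 w_R=5/19
asked value: 14/19

class = planetary set [G3 = 30+2·27 = 84; Willis about the carrier]
row 1: whole set turns with the arm by x
superposition row 2 [arm held]: sun y, ring −(30/84)·y, arm 0
boundary: total ω_ring = x − (30/84)·y = 0 and total ω_sun = x + y = 1  ⇒  y = 14/19, x = 5/19
row 2 ring = −(30/84)·14/19 = -5/19
totals (row 1 + row 2): sun 5/19 + 14/19 = 1, ring 5/19 + (-5/19) = 0, arm 5/19 + 0 = 5/19
asked cell (row2, sun) = 14/19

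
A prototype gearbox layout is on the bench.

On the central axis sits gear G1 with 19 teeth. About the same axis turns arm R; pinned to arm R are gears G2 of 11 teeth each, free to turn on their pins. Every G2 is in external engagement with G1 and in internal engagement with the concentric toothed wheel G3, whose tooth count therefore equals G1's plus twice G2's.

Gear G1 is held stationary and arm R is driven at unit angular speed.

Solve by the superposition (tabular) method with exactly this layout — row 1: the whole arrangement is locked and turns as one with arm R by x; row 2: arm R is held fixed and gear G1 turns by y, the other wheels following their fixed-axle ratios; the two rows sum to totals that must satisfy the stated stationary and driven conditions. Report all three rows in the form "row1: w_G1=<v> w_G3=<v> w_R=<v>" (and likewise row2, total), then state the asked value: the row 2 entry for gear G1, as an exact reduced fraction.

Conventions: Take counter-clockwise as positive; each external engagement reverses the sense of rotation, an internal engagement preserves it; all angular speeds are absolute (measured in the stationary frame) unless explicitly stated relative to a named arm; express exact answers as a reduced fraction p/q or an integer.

row1: w_G1=1 w_G3=1 w_R=1
row2: w_G1=-1 w_G3=19/41 w_R=0
total: w_G1=0 w_G3=60/41 w_R=1
asked value: -1

planetary set (19T centre, 11T on arm, 41T internal) — Willis relation
row 1: whole set turns with the arm by x
superposition row 2 [arm held]: sun y, ring −(19/41)·y, arm 0
boundary: total ω_sun = x + y = 0 and total ω_arm = x = 1  ⇒  y = -1, x = 1
row 2 ring = −(19/41)·(-1) = 19/41
totals (row 1 + row 2): sun 1 + (-1) = 0, ring 1 + 19/41 = 60/41, arm 1 + 0 = 1
asked cell (row2, sun) = -1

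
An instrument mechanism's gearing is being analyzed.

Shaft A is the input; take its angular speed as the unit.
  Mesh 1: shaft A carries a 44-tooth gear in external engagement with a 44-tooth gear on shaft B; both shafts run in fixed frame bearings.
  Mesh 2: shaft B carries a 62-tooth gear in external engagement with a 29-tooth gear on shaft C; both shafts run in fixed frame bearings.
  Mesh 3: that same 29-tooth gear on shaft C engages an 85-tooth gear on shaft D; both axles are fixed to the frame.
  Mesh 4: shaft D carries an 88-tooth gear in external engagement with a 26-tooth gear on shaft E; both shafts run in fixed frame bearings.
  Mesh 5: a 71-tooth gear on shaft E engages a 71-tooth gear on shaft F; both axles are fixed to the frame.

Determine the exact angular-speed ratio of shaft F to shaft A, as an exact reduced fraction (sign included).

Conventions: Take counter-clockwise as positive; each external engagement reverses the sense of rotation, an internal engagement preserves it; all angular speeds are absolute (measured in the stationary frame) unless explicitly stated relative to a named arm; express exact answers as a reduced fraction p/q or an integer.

-2728/1105

class = fixed-axis compound train [5 meshes; 5 ratios multiply, 5 sense flips]
mesh 1 [44T→44T]: running ratio 1, sense −
mesh 2 [62T→29T]: running ratio 62/29, sense +
mesh 3 [29T→85T]: running ratio 62/85, sense −
mesh 4 [88T→26T]: running ratio 2728/1105, sense +
mesh 5 [71T→71T]: running ratio 2728/1105, sense −
ω_out/ω_in = -2728/1105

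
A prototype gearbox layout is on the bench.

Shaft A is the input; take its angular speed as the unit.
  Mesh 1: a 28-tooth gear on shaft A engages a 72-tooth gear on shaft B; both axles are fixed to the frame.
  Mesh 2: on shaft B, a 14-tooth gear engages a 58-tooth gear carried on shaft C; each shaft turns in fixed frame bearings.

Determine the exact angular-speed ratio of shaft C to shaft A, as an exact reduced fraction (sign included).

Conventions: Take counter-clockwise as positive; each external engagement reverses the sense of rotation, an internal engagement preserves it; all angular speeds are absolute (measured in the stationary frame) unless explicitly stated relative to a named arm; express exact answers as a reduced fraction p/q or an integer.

class = fixed-axis compound train [2 meshes; 2 ratios multiply, 2 sense flips]
mesh 1 [28T→72T]: running ratio 7/18, sense −
mesh 2 [14T→58T]: running ratio 49/522, sense +
ω_out/ω_in = 49/522

49/522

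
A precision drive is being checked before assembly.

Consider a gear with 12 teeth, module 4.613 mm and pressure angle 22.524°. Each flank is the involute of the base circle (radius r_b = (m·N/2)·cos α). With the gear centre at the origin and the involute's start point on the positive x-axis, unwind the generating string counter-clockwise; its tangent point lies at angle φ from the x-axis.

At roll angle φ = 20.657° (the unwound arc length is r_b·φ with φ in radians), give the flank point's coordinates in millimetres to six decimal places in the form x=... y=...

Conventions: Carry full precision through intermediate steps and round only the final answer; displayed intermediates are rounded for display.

x=27.174720 y=0.394214

recognized (one wheel, involute flank): single-mesh tooth geometry, m = 4.613, N = 12
pitch radius r_p = m·N/2 = 4.613·12/2 = 27.678000
base radius r_b = r_p·cos α = 27.678000·cos 22.524° = 25.566699
roll angle φ = 20.657° = 0.36053266 rad
x = r_b·(cos φ + φ·sin φ) = 27.174720
y = r_b·(sin φ − φ·cos φ) = 0.394214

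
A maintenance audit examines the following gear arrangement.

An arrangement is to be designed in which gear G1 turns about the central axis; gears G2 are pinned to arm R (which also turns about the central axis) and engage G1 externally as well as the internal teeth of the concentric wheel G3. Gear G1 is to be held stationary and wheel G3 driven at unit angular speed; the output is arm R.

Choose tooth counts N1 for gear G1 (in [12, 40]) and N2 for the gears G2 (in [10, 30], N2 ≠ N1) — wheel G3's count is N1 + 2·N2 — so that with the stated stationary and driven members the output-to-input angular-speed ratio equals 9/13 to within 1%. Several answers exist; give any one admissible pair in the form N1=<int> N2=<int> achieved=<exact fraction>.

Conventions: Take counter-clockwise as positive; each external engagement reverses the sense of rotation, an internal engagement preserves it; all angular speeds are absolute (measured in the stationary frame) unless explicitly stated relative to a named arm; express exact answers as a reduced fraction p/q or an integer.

topology: planetary set — design target 9/13, arm = carrier (Willis)
Willis with ω_sun = 0: ω_arm/ω_ring = N3/(N1+N3); set equal to 9/13  ⇒  N3/N1 = (9/13)/(1 − 9/13) = 9/4
N3 = N1 + 2·N2  ⇒  N2/N1 = (N3/N1 − 1)/2 = (9/4 − 1)/2 = 5/8
smallest multiple with N1 ≥ 12 and N2 ≥ 10: k = 2  ⇒  N1 = 2·8 = 16, N2 = 2·5 = 10 (N1 ≤ 40, N2 ≤ 30, N2 ≠ N1 ✓), N3 = 16 + 2·10 = 36
check: N3/(N1+N3) with N1 = 16, N3 = 36 gives 9/13; |achieved − target| = 0 ≤ 9/1300 ✓

N1=16 N2=10 achieved=9/13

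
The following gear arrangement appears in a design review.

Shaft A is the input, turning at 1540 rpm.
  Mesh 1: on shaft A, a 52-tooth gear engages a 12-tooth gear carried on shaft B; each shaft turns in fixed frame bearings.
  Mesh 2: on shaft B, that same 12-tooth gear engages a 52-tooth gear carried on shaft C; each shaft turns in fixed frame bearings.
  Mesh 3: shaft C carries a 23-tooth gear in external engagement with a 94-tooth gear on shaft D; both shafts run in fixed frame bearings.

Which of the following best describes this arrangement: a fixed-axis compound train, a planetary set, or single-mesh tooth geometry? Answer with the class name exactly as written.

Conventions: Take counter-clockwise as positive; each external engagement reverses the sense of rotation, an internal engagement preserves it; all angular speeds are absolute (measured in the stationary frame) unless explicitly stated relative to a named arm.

class = fixed-axis compound train [3 meshes; 3 ratios multiply, 3 sense flips]
classification: fixed-axis compound train

fixed-axis compound train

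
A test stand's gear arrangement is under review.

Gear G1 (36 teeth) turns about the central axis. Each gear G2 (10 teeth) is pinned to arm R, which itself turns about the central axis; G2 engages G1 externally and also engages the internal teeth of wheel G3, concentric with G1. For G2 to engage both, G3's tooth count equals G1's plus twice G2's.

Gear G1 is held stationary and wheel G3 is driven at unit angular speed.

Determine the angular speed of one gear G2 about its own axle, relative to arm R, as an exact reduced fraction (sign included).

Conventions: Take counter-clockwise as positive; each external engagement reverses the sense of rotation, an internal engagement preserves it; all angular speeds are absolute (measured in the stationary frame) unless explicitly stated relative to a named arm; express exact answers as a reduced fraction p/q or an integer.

252/115

recognized (axles ride arm R): planetary set, 36/10/56 teeth
ring teeth: 36 + 2·10 = 56
36(ω_sun−ω_arm) = −56(ω_ring−ω_arm),  ω_sun = 0, ω_ring = 1
36(0−ω_arm) = −56(1−ω_arm)  ⇒  92·ω_arm = 56  ⇒  ω_arm = 14/23
sun–planet mesh: 36·(0−14/23) = −10·(ω_p−ω_arm)  ⇒  ω_p−ω_arm = 252/115
exact speed ratio = 252/115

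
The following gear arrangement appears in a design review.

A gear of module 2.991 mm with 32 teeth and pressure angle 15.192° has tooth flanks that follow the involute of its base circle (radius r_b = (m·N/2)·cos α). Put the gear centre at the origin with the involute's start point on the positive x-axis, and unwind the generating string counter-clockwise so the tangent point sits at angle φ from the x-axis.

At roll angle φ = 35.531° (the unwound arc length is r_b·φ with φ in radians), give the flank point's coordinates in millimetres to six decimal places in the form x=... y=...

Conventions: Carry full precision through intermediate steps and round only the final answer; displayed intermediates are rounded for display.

single-mesh involute tooth geometry (32T wheel at module 2.991)
pitch radius r_p = m·N/2 = 2.991·32/2 = 47.856000
base radius r_b = r_p·cos α = 47.856000·cos 15.192° = 46.183581
roll angle φ = 35.531° = 0.62013294 rad
x = r_b·(cos φ + φ·sin φ) = 54.228176
y = r_b·(sin φ − φ·cos φ) = 3.532047

x=54.228176 y=3.532047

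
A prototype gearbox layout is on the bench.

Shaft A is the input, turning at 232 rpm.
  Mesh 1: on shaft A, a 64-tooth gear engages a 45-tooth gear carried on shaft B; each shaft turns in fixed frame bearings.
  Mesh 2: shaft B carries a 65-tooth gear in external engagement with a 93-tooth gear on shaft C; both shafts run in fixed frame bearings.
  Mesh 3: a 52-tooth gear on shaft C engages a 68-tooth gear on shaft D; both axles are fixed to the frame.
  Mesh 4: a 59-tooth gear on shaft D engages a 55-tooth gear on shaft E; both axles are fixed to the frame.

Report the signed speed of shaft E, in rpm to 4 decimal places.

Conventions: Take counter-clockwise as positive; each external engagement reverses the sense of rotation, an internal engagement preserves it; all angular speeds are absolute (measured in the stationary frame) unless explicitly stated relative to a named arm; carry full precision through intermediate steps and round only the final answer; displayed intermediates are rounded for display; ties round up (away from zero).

topology: fixed-axis compound train — 4 meshes, A→E
mesh 1 [64T→45T]: ω = 232.0000×64/45 = 329.9556 rpm, sense flips to −
mesh 2 [65T→93T]: ω = 329.9556×65/93 = 230.6141 rpm, sense flips to +
mesh 3 [52T→68T]: ω = 230.6141×52/68 = 176.3520 rpm, sense flips to −
mesh 4 [59T→55T]: ω = 176.3520×59/55 = 189.1776 rpm, sense flips to +
signed output speed = +189.1776 rpm

+189.1776 rpm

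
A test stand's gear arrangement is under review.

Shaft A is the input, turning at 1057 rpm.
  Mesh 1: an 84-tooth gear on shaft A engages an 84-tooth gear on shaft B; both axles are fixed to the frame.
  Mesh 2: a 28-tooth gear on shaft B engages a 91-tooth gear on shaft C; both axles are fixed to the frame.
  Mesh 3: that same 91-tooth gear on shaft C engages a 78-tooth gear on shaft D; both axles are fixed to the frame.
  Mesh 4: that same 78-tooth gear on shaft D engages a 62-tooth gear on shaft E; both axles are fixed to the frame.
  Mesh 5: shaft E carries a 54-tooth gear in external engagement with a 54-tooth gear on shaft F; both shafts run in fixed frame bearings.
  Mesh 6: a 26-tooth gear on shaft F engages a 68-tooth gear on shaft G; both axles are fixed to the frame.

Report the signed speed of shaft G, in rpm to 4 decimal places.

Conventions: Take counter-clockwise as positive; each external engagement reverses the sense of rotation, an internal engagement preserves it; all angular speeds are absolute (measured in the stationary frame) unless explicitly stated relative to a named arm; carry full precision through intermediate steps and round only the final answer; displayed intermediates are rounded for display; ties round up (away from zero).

6-mesh fixed-axis compound train (all bearings frame-fixed)
mesh 1 [84T→84T]: ω = 1057.0000×84/84 = 1057.0000 rpm, sense flips to −
mesh 2 [28T→91T]: ω = 1057.0000×28/91 = 325.2308 rpm, sense flips to +
mesh 3 [91T→78T]: ω = 325.2308×91/78 = 379.4359 rpm, sense flips to −
mesh 4 [78T→62T]: ω = 379.4359×78/62 = 477.3548 rpm, sense flips to +
mesh 5 [54T→54T]: ω = 477.3548×54/54 = 477.3548 rpm, sense flips to −
mesh 6 [26T→68T]: ω = 477.3548×26/68 = 182.5180 rpm, sense flips to +
signed output speed = +182.5180 rpm

+182.5180 rpm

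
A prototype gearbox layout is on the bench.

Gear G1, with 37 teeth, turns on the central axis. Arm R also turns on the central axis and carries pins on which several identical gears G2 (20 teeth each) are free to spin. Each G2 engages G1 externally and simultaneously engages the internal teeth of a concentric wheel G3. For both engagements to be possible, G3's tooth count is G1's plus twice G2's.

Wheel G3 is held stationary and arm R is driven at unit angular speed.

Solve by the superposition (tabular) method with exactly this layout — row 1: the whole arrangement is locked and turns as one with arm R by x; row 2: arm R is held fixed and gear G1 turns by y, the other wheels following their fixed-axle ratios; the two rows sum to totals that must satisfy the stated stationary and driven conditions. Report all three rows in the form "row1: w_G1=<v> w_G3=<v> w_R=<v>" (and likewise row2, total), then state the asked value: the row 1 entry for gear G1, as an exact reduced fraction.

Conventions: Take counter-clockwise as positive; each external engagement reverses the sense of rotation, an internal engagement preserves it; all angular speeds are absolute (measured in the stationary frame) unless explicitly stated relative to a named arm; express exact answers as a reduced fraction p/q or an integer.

recognized (axles ride arm R): planetary set, 37/20/77 teeth
superposition row 1 [locked train]: every member turns x
superposition row 2 [arm held]: sun y, ring −(37/77)·y, arm 0
boundary: total ω_ring = x − (37/77)·y = 0 and total ω_arm = x = 1  ⇒  y = 77/37, x = 1
row 2 ring = −(37/77)·77/37 = -1
totals (row 1 + row 2): sun 1 + 77/37 = 114/37, ring 1 + (-1) = 0, arm 1 + 0 = 1
asked cell (row1, sun) = 1

row1: w_G1=1 w_G3=1 w_R=1
row2: w_G1=77/37 w_G3=-1 w_R=0
total: w_G1=114/37 w_G3=0 w_R=1
asked value: 1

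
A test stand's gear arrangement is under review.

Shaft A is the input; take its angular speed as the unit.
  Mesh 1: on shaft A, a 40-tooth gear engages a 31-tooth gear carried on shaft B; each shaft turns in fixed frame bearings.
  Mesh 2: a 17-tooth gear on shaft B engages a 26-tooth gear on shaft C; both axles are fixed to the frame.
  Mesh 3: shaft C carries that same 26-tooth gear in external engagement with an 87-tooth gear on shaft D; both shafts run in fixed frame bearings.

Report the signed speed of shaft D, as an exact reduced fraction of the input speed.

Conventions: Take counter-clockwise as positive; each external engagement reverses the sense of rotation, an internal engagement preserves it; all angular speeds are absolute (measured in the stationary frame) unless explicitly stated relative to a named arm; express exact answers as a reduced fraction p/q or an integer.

3-mesh fixed-axis compound train (all bearings frame-fixed)
mesh 1 [40T→31T]: |ω|/ω_in = 1×40/31 = 40/31, sense flips to −
mesh 2 [17T→26T]: |ω|/ω_in = (40/31)×17/26 = 340/403, sense flips to +
mesh 3 [26T→87T]: |ω|/ω_in = (340/403)×26/87 = 680/2697, sense flips to −
signed output speed (× input speed) = -680/2697

-680/2697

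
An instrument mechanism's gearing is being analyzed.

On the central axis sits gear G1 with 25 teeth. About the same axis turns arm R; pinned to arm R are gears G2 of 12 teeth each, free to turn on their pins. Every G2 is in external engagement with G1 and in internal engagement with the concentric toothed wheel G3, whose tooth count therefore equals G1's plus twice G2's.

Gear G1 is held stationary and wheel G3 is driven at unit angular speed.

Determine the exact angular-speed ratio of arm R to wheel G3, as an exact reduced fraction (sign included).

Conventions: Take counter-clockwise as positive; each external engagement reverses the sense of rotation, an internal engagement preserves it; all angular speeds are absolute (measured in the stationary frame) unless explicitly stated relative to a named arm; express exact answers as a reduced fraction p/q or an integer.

49/74

topology: planetary set — G1 25T / G2 12T / G3 49T, arm = carrier (Willis)
ring teeth: 25 + 2·12 = 49
25(ω_sun−ω_arm) = −49(ω_ring−ω_arm),  ω_sun = 0, ω_ring = 1
25(0−ω_arm) = −49(1−ω_arm)  ⇒  74·ω_arm = 49  ⇒  ω_arm = 49/74
ω_out/ω_in = 49/74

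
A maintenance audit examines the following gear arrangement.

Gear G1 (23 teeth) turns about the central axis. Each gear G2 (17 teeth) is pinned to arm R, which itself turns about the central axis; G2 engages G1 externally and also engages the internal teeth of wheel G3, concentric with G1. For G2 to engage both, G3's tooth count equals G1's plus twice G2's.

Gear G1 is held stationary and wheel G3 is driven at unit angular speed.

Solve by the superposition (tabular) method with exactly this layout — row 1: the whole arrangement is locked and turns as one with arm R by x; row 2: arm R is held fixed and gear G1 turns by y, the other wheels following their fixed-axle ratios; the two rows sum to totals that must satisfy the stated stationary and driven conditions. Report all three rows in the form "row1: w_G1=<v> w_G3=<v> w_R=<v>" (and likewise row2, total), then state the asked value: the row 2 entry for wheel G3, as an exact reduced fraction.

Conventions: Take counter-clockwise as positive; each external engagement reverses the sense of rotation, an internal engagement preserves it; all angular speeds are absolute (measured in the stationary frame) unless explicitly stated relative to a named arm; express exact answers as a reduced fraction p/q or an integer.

row1: w_G1=57/80 w_G3=57/80 w_R=57/80
row2: w_G1=-57/80 w_G3=23/80 w_R=0
total: w_G1=0 w_G3=1 w_R=57/80
asked value: 23/80

recognized (axles ride arm R): planetary set, 23/17/57 teeth
superposition row 1 [locked train]: every member turns x
row 2: sun turns y, ring = −(23/57)·y, arm 0
boundary: total ω_sun = x + y = 0 and total ω_ring = x − (23/57)·y = 1  ⇒  y = -57/80, x = 57/80
row 2 ring = −(23/57)·(-57/80) = 23/80
totals (row 1 + row 2): sun 57/80 + (-57/80) = 0, ring 57/80 + 23/80 = 1, arm 57/80 + 0 = 57/80
asked cell (row2, ring) = 23/80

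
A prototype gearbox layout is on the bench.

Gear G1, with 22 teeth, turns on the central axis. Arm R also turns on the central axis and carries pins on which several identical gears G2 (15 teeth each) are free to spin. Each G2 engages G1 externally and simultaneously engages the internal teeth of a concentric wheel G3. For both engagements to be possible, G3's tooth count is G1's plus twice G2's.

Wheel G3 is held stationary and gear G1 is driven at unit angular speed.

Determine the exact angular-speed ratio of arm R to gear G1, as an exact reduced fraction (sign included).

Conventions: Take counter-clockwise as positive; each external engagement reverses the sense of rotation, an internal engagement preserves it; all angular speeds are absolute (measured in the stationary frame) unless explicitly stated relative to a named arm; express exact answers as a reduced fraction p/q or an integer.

class = planetary set [G3 = 22+2·15 = 52; Willis about the carrier]
ring teeth: 22 + 2·15 = 52
22(ω_sun−ω_arm) = −52(ω_ring−ω_arm),  ω_ring = 0, ω_sun = 1
22(1−ω_arm) = −52(0−ω_arm)  ⇒  74·ω_arm = 22  ⇒  ω_arm = 11/37
ω_out/ω_in = 11/37

11/37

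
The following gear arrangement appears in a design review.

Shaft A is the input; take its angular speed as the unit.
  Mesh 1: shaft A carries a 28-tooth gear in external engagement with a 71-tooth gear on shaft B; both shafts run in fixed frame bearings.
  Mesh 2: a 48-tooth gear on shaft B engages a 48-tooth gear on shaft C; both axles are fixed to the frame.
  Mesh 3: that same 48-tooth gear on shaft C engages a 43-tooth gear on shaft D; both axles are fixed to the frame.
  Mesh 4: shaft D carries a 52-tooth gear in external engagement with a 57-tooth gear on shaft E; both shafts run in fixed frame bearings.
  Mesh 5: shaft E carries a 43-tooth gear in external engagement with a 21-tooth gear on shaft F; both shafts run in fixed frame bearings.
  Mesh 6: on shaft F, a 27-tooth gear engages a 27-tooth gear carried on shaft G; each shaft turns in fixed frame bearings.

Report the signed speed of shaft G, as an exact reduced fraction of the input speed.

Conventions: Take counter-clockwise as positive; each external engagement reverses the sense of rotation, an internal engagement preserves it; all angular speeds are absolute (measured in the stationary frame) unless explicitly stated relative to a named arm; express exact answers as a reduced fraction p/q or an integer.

6-mesh fixed-axis compound train (all bearings frame-fixed)
mesh 1 [28T→71T]: |ω|/ω_in = 1×28/71 = 28/71, sense flips to −
mesh 2 [48T→48T]: |ω|/ω_in = (28/71)×48/48 = 28/71, sense flips to +
mesh 3 [48T→43T]: |ω|/ω_in = (28/71)×48/43 = 1344/3053, sense flips to −
mesh 4 [52T→57T]: |ω|/ω_in = (1344/3053)×52/57 = 23296/58007, sense flips to +
mesh 5 [43T→21T]: |ω|/ω_in = (23296/58007)×43/21 = 3328/4047, sense flips to −
mesh 6 [27T→27T]: |ω|/ω_in = (3328/4047)×27/27 = 3328/4047, sense flips to +
signed output speed (× input speed) = 3328/4047

3328/4047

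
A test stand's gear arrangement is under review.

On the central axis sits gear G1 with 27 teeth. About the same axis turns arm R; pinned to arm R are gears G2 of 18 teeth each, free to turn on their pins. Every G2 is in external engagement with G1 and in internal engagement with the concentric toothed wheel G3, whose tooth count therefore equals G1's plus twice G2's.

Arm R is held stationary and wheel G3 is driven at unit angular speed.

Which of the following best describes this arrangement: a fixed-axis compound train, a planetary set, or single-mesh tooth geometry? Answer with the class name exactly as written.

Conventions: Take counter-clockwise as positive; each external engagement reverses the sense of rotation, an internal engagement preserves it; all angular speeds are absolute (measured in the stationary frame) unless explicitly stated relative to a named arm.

planetary set

recognized (axles ride arm R): planetary set, 27/18/63 teeth
classification: planetary set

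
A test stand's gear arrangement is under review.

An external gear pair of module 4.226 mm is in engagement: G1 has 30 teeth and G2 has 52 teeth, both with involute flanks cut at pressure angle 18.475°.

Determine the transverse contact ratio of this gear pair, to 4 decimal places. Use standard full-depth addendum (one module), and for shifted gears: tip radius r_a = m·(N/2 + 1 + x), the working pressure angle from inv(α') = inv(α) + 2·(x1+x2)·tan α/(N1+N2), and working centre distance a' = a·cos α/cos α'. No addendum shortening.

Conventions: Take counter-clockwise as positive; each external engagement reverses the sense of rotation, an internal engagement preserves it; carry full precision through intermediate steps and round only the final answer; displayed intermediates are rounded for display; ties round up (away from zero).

1.7864

class = single-mesh tooth geometry [involute pair 30T × 52T, m = 4.226]
base radii: r_b1 = 60.123007, r_b2 = 104.213212
tip radii: r_a1 = 67.616000, r_a2 = 114.102000
no profile shift: α' = α, a' = a
action lengths: √(r_a1²−r_b1²) = 30.937800, √(r_a2²−r_b2²) = 46.463671
base pitch p_b = π·m·cos α = 12.592133
CR = (30.937800 + 46.463671 − 173.266000·sin 18.47500°)/12.592133 = 1.786438
contact ratio ≈ 1.7864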